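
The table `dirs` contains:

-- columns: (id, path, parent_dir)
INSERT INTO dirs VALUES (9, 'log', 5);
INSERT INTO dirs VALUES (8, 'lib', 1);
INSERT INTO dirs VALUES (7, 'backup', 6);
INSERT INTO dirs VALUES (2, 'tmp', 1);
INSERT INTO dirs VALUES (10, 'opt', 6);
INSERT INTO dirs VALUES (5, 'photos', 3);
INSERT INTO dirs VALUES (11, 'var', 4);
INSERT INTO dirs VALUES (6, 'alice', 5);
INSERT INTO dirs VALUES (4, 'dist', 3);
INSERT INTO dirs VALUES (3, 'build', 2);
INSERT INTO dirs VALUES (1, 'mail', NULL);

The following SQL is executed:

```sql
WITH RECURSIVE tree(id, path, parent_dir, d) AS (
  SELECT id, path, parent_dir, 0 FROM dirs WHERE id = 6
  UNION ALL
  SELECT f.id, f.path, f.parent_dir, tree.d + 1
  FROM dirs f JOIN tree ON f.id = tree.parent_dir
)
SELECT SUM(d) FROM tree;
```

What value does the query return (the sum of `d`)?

10

Base: id=6 (alice), parent_dir=5, d 0.
Iteration 1: join on id=5 -> photos (id 5, parent_dir=3, d 1).
Iteration 2: join on id=3 -> build (id 3, parent_dir=2, d 2).
Iteration 3: join on id=2 -> tmp (id 2, parent_dir=1, d 3).
Iteration 4: join on id=1 -> mail (id 1, parent_dir=NULL, d 4).
Iteration 5: parent_dir is NULL; no match; recursion stops.
SUM(d) = 0 + 1 + 2 + 3 + 4 = 10.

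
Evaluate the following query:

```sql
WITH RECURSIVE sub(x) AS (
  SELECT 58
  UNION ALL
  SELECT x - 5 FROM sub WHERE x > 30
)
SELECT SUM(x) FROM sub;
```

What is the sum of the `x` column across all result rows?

301

Base: x=58.
Iteration 1: 58 > 30 holds -> x = 58 - 5 = 53.
Iteration 2: 53 > 30 holds -> x = 53 - 5 = 48.
Iteration 3: 48 > 30 holds -> x = 48 - 5 = 43.
Iteration 4: 43 > 30 holds -> x = 43 - 5 = 38.
Iteration 5: 38 > 30 holds -> x = 38 - 5 = 33.
Iteration 6: 33 > 30 holds -> x = 33 - 5 = 28.
Iteration 7: 28 > 30 fails; recursion stops.
SUM(x) = 58 + 53 + 48 + 43 + 38 + 33 + 28 = 301.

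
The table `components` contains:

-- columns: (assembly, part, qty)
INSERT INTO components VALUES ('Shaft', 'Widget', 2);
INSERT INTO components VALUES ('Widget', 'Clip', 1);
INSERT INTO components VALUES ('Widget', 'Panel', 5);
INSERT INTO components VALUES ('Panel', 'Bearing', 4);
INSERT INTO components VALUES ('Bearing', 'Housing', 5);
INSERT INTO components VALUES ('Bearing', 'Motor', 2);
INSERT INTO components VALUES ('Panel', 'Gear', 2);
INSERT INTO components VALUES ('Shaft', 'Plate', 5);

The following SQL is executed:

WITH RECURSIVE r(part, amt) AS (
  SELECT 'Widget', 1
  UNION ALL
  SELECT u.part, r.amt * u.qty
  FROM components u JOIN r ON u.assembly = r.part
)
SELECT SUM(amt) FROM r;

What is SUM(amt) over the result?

Base: (Widget, amt=1).
Iteration 1: components of {Widget} -> Clip = 1*1 = 1, Panel = 1*5 = 5.
Iteration 2: components of {Clip,Panel} -> Bearing = 5*4 = 20, Gear = 5*2 = 10.
Iteration 3: components of {Bearing,Gear} -> Housing = 20*5 = 100, Motor = 20*2 = 40.
Iteration 4: no further components; recursion stops.
SUM(amt) = 1 + 1 + 5 + 20 + 10 + 100 + 40 = 177.

177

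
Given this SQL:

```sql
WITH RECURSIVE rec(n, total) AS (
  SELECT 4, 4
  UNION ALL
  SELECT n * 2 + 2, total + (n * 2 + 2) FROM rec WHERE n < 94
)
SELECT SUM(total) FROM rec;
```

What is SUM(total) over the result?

Base: n=4, total=4.
Iteration 1: 4 < 94 holds -> n = 4 * 2 + 2 = 10, total = 4 + 10 = 14.
Iteration 2: 10 < 94 holds -> n = 10 * 2 + 2 = 22, total = 14 + 22 = 36.
Iteration 3: 22 < 94 holds -> n = 22 * 2 + 2 = 46, total = 36 + 46 = 82.
Iteration 4: 46 < 94 holds -> n = 46 * 2 + 2 = 94, total = 82 + 94 = 176.
Iteration 5: 94 < 94 fails; recursion stops.
SUM(total) = 4 + 14 + 36 + 82 + 176 = 312.

312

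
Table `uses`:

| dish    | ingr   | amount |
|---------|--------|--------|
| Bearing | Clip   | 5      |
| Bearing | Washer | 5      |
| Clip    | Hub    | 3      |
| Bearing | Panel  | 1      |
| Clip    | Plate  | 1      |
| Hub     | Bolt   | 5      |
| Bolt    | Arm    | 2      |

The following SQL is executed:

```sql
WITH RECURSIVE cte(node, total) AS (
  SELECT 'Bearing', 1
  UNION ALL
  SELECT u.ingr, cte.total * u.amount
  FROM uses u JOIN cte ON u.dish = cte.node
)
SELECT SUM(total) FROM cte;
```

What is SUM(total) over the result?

257

Base: (Bearing, total=1).
Iteration 1: components of {Bearing} -> Clip = 1*5 = 5, Panel = 1*1 = 1, Washer = 1*5 = 5.
Iteration 2: components of {Clip,Panel,Washer} -> Hub = 5*3 = 15, Plate = 5*1 = 5.
Iteration 3: components of {Hub,Plate} -> Bolt = 15*5 = 75.
Iteration 4: components of {Bolt} -> Arm = 75*2 = 150.
Iteration 5: no further components; recursion stops.
SUM(total) = 1 + 5 + 5 + 1 + 15 + 5 + 75 + 150 = 257.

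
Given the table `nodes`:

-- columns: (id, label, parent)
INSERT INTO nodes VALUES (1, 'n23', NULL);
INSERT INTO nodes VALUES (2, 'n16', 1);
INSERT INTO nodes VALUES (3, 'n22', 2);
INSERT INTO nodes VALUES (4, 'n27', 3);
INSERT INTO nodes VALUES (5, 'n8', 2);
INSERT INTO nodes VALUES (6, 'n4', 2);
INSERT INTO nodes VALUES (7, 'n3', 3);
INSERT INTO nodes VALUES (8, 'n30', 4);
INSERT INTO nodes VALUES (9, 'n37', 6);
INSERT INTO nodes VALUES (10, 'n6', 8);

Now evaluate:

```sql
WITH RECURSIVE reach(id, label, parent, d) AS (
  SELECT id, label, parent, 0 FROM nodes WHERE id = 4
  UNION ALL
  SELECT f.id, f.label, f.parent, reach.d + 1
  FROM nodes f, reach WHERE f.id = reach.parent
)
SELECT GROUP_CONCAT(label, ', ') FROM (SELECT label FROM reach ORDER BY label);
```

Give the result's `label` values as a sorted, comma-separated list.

n16, n22, n23, n27

Base: id=4 (n27), parent=3, d 0.
Iteration 1: join on id=3 -> n22 (id 3, parent=2, d 1).
Iteration 2: join on id=2 -> n16 (id 2, parent=1, d 2).
Iteration 3: join on id=1 -> n23 (id 1, parent=NULL, d 3).
Iteration 4: parent is NULL; no match; recursion stops.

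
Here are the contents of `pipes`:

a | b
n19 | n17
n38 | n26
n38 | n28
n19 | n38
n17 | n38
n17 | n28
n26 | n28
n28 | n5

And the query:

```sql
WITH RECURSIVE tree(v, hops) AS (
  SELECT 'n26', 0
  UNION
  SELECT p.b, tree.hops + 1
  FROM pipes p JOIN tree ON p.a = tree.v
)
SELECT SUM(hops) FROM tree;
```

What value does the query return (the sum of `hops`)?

Base: (n26, hops=0).
Iteration 1: edges from {n26} -> (n28, hops=1).
Iteration 2: edges from {n28} -> (n5, hops=2).
Iteration 3: no outgoing edges from {n5}; recursion stops.
SUM(hops) = 0 + 1 + 2 = 3.

3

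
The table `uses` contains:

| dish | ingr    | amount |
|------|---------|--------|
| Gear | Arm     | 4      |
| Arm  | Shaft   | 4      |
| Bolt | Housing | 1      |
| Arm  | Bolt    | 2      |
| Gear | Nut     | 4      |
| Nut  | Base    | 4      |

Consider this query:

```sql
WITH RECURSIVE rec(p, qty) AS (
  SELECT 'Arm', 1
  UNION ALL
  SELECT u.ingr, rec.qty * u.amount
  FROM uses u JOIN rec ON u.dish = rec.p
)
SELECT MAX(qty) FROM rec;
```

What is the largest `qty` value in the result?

4

Base: (Arm, qty=1).
Iteration 1: components of {Arm} -> Bolt = 1*2 = 2, Shaft = 1*4 = 4.
Iteration 2: components of {Bolt,Shaft} -> Housing = 2*1 = 2.
Iteration 3: no further components; recursion stops.
qty values: 1, 2, 4, 2; the maximum is 4.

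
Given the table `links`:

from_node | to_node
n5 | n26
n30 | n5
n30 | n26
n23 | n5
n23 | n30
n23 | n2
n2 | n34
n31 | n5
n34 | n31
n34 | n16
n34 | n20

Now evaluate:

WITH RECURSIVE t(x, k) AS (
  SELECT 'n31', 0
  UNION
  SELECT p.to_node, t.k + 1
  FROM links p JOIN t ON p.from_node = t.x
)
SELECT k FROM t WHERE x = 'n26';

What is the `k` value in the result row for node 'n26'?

Base: (n31, k=0).
Iteration 1: edges from {n31} -> (n5, k=1).
Iteration 2: edges from {n5} -> (n26, k=2).
Iteration 3: no outgoing edges from {n26}; recursion stops.

2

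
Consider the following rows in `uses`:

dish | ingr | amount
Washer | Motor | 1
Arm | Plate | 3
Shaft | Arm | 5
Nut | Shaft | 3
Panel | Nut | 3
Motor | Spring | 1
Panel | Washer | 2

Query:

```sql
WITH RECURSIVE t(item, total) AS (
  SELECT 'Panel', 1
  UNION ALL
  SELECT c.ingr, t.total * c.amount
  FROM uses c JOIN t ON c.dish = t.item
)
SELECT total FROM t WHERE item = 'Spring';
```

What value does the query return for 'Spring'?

2

Base: (Panel, total=1).
Iteration 1: components of {Panel} -> Nut = 1*3 = 3, Washer = 1*2 = 2.
Iteration 2: components of {Nut,Washer} -> Motor = 2*1 = 2, Shaft = 3*3 = 9.
Iteration 3: components of {Motor,Shaft} -> Arm = 9*5 = 45, Spring = 2*1 = 2.
Iteration 4: components of {Arm,Spring} -> Plate = 45*3 = 135.
Iteration 5: no further components; recursion stops.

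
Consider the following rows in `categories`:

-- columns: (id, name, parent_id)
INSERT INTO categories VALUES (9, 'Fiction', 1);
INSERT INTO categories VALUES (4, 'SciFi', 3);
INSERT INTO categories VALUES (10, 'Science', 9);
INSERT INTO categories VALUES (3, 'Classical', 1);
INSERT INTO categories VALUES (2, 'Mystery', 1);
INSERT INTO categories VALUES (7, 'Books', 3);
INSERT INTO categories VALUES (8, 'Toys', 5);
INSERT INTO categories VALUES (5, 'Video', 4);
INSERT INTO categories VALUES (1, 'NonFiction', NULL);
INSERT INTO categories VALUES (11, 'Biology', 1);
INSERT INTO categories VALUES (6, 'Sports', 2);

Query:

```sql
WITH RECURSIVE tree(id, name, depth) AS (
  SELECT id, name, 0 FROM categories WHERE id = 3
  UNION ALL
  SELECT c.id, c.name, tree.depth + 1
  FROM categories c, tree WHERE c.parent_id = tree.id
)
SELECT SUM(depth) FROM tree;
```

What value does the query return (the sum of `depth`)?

7

Base: id=3 (Classical) at depth 0.
Iteration 1: rows with parent_id in {3} -> SciFi (id 4, depth 1), Books (id 7, depth 1).
Iteration 2: rows with parent_id in {4,7} -> Video (id 5, depth 2).
Iteration 3: rows with parent_id in {5} -> Toys (id 8, depth 3).
Iteration 4: no rows with parent_id in {8}; recursion stops.
SUM(depth) = 0 + 1 + 1 + 2 + 3 = 7.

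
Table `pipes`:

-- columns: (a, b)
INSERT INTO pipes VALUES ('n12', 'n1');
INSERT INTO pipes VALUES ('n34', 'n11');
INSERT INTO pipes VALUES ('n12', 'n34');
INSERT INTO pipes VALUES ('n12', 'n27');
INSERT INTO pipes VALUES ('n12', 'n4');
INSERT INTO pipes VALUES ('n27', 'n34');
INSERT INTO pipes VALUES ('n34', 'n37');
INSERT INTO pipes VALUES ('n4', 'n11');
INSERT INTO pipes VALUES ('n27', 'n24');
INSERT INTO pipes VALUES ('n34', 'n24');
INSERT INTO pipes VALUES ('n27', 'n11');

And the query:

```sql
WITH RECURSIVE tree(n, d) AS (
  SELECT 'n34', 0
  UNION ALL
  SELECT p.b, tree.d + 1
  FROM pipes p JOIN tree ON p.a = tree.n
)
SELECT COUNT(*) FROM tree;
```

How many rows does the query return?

Base: (n34, d=0).
Iteration 1: edges from {n34} -> (n11, d=1), (n24, d=1), (n37, d=1).
Iteration 2: no outgoing edges from {n11,n24,n37}; recursion stops.
Total rows emitted: 4.

4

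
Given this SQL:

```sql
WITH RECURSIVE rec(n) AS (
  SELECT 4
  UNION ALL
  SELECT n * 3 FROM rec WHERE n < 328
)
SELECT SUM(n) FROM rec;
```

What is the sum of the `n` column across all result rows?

1456

Base: n=4.
Iteration 1: 4 < 328 holds -> n = 4 * 3 = 12.
Iteration 2: 12 < 328 holds -> n = 12 * 3 = 36.
Iteration 3: 36 < 328 holds -> n = 36 * 3 = 108.
Iteration 4: 108 < 328 holds -> n = 108 * 3 = 324.
Iteration 5: 324 < 328 holds -> n = 324 * 3 = 972.
Iteration 6: 972 < 328 fails; recursion stops.
SUM(n) = 4 + 12 + 36 + 108 + 324 + 972 = 1456.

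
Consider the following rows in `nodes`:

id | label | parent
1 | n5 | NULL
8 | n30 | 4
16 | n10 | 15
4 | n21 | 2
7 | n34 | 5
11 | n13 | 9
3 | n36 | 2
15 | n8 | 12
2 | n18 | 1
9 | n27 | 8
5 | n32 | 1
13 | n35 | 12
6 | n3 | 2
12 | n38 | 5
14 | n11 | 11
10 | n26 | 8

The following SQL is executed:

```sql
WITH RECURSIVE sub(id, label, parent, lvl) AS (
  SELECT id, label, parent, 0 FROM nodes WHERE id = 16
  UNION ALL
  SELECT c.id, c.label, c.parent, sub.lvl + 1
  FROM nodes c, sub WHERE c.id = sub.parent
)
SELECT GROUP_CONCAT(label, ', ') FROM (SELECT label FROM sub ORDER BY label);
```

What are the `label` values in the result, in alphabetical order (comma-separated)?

Base: id=16 (n10), parent=15, lvl 0.
Iteration 1: join on id=15 -> n8 (id 15, parent=12, lvl 1).
Iteration 2: join on id=12 -> n38 (id 12, parent=5, lvl 2).
Iteration 3: join on id=5 -> n32 (id 5, parent=1, lvl 3).
Iteration 4: join on id=1 -> n5 (id 1, parent=NULL, lvl 4).
Iteration 5: parent is NULL; no match; recursion stops.

n10, n32, n38, n5, n8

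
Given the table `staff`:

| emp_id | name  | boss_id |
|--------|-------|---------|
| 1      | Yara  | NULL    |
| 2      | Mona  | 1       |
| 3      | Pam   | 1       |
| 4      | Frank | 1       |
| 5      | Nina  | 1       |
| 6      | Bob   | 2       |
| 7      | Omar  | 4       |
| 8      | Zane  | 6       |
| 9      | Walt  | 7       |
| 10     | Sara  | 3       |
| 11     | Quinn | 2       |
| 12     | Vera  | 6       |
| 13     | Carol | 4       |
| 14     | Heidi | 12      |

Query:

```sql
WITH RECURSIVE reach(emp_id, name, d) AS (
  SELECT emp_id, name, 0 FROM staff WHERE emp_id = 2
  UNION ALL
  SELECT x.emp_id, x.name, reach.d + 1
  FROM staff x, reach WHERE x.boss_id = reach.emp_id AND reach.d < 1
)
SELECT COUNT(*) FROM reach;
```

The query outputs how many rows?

3

Base: emp_id=2 (Mona) at d 0.
Iteration 1: rows with boss_id in {2} -> Bob (id 6, d 1), Quinn (id 11, d 1).
Iteration 2: d < 1 fails for all current rows; recursion stops.
Total rows emitted: 3.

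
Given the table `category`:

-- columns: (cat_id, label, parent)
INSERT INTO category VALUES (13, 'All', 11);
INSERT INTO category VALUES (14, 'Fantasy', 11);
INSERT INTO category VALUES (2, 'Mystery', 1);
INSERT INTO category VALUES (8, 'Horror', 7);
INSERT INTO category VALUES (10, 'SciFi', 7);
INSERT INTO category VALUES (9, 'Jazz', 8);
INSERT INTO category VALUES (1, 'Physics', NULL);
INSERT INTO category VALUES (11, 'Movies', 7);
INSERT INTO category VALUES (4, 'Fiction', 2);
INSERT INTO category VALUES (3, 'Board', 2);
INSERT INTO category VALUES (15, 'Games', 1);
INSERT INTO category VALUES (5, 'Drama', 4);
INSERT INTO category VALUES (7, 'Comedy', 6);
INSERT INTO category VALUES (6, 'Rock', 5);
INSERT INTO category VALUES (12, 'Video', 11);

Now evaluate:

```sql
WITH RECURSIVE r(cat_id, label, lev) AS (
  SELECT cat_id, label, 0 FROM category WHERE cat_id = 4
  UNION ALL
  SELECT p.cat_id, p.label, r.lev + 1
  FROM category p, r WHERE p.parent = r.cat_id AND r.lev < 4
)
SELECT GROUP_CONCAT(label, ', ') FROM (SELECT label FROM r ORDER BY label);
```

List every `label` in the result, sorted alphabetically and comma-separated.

Comedy, Drama, Fiction, Horror, Movies, Rock, SciFi

Base: cat_id=4 (Fiction) at lev 0.
Iteration 1: rows with parent in {4} -> Drama (id 5, lev 1).
Iteration 2: rows with parent in {5} -> Rock (id 6, lev 2).
Iteration 3: rows with parent in {6} -> Comedy (id 7, lev 3).
Iteration 4: rows with parent in {7} -> Horror (id 8, lev 4), SciFi (id 10, lev 4), Movies (id 11, lev 4).
Iteration 5: lev < 4 fails for all current rows; recursion stops.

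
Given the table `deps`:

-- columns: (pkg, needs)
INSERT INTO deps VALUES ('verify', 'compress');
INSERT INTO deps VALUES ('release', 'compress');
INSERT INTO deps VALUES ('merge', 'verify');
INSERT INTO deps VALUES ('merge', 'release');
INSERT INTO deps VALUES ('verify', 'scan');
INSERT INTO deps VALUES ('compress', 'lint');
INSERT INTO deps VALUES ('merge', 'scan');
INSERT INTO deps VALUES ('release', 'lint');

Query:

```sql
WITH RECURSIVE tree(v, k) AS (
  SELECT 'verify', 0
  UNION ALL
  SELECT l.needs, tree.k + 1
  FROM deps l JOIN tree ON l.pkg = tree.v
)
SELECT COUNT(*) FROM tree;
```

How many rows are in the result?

Base: (verify, k=0).
Iteration 1: edges from {verify} -> (compress, k=1), (scan, k=1).
Iteration 2: edges from {compress,scan} -> (lint, k=2).
Iteration 3: no outgoing edges from {lint}; recursion stops.
Total rows emitted: 4.

4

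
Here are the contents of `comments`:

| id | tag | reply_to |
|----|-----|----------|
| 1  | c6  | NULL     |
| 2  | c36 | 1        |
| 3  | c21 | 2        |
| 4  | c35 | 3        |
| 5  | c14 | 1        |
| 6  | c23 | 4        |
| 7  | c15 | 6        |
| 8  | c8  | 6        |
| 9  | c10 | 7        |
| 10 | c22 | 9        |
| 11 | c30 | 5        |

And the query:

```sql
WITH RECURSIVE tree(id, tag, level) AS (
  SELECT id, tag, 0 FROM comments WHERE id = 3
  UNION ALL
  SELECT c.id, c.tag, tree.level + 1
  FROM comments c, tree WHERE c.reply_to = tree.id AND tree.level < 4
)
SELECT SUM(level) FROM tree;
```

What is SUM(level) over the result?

13

Base: id=3 (c21) at level 0.
Iteration 1: rows with reply_to in {3} -> c35 (id 4, level 1).
Iteration 2: rows with reply_to in {4} -> c23 (id 6, level 2).
Iteration 3: rows with reply_to in {6} -> c15 (id 7, level 3), c8 (id 8, level 3).
Iteration 4: rows with reply_to in {7,8} -> c10 (id 9, level 4).
Iteration 5: level < 4 fails for all current rows; recursion stops.
SUM(level) = 0 + 1 + 2 + 3 + 3 + 4 = 13.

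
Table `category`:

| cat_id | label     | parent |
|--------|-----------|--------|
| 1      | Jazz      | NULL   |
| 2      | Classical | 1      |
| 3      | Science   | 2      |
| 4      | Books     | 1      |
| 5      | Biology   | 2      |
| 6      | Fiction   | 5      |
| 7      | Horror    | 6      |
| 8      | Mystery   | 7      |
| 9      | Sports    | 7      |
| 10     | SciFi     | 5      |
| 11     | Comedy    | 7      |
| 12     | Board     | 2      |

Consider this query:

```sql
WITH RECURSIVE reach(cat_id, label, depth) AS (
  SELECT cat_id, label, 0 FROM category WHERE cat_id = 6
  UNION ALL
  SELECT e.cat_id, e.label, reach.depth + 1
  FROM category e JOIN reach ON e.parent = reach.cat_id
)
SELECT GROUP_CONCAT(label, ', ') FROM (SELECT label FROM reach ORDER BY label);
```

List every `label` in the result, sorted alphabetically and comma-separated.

Comedy, Fiction, Horror, Mystery, Sports

Base: cat_id=6 (Fiction) at depth 0.
Iteration 1: rows with parent in {6} -> Horror (id 7, depth 1).
Iteration 2: rows with parent in {7} -> Mystery (id 8, depth 2), Sports (id 9, depth 2), Comedy (id 11, depth 2).
Iteration 3: no rows with parent in {8,9,11}; recursion stops.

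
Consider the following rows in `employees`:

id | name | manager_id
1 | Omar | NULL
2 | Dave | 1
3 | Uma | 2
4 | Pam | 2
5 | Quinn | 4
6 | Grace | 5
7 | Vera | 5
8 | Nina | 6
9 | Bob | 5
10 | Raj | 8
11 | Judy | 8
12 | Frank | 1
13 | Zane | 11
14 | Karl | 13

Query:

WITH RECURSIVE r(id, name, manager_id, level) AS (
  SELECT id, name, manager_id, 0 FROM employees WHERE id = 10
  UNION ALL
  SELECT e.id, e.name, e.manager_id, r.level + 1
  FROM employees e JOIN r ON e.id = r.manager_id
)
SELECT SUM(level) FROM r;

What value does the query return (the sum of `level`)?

21

Base: id=10 (Raj), manager_id=8, level 0.
Iteration 1: join on id=8 -> Nina (id 8, manager_id=6, level 1).
Iteration 2: join on id=6 -> Grace (id 6, manager_id=5, level 2).
Iteration 3: join on id=5 -> Quinn (id 5, manager_id=4, level 3).
Iteration 4: join on id=4 -> Pam (id 4, manager_id=2, level 4).
Iteration 5: join on id=2 -> Dave (id 2, manager_id=1, level 5).
Iteration 6: join on id=1 -> Omar (id 1, manager_id=NULL, level 6).
Iteration 7: manager_id is NULL; no match; recursion stops.
SUM(level) = 0 + 1 + 2 + 3 + 4 + 5 + 6 = 21.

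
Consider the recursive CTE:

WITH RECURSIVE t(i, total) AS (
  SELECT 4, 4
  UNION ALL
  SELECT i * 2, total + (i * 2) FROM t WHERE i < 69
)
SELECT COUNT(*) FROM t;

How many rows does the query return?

6

Base: i=4, total=4.
Iteration 1: 4 < 69 holds -> i = 4 * 2 = 8, total = 4 + 8 = 12.
Iteration 2: 8 < 69 holds -> i = 8 * 2 = 16, total = 12 + 16 = 28.
Iteration 3: 16 < 69 holds -> i = 16 * 2 = 32, total = 28 + 32 = 60.
Iteration 4: 32 < 69 holds -> i = 32 * 2 = 64, total = 60 + 64 = 124.
Iteration 5: 64 < 69 holds -> i = 64 * 2 = 128, total = 124 + 128 = 252.
Iteration 6: 128 < 69 fails; recursion stops.
Total rows emitted: 6.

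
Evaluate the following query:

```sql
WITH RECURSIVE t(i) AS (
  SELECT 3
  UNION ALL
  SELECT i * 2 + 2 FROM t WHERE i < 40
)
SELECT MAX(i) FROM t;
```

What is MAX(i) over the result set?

78

Base: i=3.
Iteration 1: 3 < 40 holds -> i = 3 * 2 + 2 = 8.
Iteration 2: 8 < 40 holds -> i = 8 * 2 + 2 = 18.
Iteration 3: 18 < 40 holds -> i = 18 * 2 + 2 = 38.
Iteration 4: 38 < 40 holds -> i = 38 * 2 + 2 = 78.
Iteration 5: 78 < 40 fails; recursion stops.
i values: 3, 8, 18, 38, 78; the maximum is 78.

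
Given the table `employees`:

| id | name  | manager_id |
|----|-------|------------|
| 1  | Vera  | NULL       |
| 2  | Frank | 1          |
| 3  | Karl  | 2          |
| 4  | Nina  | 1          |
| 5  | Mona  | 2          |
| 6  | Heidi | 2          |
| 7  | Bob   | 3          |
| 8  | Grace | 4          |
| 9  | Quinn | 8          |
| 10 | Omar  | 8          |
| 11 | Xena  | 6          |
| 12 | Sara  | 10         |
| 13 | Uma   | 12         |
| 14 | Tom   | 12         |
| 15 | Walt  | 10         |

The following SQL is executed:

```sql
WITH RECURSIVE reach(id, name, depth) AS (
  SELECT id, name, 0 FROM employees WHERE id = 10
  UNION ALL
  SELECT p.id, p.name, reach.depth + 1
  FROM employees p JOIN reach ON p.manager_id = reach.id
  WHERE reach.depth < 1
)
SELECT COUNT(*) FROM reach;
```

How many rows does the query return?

Base: id=10 (Omar) at depth 0.
Iteration 1: rows with manager_id in {10} -> Sara (id 12, depth 1), Walt (id 15, depth 1).
Iteration 2: depth < 1 fails for all current rows; recursion stops.
Total rows emitted: 3.

3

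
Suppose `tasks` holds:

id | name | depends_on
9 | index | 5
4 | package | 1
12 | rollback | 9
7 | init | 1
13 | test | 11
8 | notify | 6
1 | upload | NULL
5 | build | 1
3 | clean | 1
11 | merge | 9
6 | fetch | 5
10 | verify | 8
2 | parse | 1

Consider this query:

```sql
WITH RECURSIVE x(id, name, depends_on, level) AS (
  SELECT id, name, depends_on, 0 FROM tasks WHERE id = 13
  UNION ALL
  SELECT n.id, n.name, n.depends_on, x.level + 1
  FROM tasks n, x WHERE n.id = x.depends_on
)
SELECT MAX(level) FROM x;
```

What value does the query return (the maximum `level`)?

4

Base: id=13 (test), depends_on=11, level 0.
Iteration 1: join on id=11 -> merge (id 11, depends_on=9, level 1).
Iteration 2: join on id=9 -> index (id 9, depends_on=5, level 2).
Iteration 3: join on id=5 -> build (id 5, depends_on=1, level 3).
Iteration 4: join on id=1 -> upload (id 1, depends_on=NULL, level 4).
Iteration 5: depends_on is NULL; no match; recursion stops.
level values: 0, 1, 2, 3, 4; the maximum is 4.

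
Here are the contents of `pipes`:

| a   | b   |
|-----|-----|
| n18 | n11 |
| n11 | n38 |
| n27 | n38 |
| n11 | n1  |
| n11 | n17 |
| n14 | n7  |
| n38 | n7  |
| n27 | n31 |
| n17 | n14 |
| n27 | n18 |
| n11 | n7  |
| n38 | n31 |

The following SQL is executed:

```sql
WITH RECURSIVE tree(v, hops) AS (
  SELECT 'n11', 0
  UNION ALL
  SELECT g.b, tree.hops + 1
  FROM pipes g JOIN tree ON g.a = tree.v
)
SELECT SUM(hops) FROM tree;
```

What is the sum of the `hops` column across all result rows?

13

Base: (n11, hops=0).
Iteration 1: edges from {n11} -> (n1, hops=1), (n17, hops=1), (n38, hops=1), (n7, hops=1).
Iteration 2: edges from {n1,n17,n38,n7} -> (n14, hops=2), (n31, hops=2), (n7, hops=2).
Iteration 3: edges from {n14,n31,n7} -> (n7, hops=3).
Iteration 4: no outgoing edges from {n7}; recursion stops.
SUM(hops) = 0 + 1 + 1 + 1 + 1 + 2 + 2 + 2 + 3 = 13.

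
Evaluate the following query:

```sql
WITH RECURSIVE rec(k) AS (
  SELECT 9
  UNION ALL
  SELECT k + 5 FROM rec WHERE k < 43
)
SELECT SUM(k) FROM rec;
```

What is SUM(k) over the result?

212

Base: k=9.
Iteration 1: 9 < 43 holds -> k = 9 + 5 = 14.
Iteration 2: 14 < 43 holds -> k = 14 + 5 = 19.
Iteration 3: 19 < 43 holds -> k = 19 + 5 = 24.
Iteration 4: 24 < 43 holds -> k = 24 + 5 = 29.
Iteration 5: 29 < 43 holds -> k = 29 + 5 = 34.
Iteration 6: 34 < 43 holds -> k = 34 + 5 = 39.
Iteration 7: 39 < 43 holds -> k = 39 + 5 = 44.
Iteration 8: 44 < 43 fails; recursion stops.
SUM(k) = 9 + 14 + 19 + 24 + 29 + 34 + 39 + 44 = 212.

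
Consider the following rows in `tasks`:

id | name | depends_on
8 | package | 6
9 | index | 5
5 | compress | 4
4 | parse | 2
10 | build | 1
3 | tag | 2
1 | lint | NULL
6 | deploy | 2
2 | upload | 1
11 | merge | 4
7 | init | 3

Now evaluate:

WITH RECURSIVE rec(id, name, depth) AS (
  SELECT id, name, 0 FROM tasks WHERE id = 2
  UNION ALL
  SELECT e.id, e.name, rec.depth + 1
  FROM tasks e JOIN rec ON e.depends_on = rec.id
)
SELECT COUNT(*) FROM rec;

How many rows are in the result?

9

Base: id=2 (upload) at depth 0.
Iteration 1: rows with depends_on in {2} -> tag (id 3, depth 1), parse (id 4, depth 1), deploy (id 6, depth 1).
Iteration 2: rows with depends_on in {3,4,6} -> compress (id 5, depth 2), init (id 7, depth 2), package (id 8, depth 2), merge (id 11, depth 2).
Iteration 3: rows with depends_on in {5,7,8,11} -> index (id 9, depth 3).
Iteration 4: no rows with depends_on in {9}; recursion stops.
Total rows emitted: 9.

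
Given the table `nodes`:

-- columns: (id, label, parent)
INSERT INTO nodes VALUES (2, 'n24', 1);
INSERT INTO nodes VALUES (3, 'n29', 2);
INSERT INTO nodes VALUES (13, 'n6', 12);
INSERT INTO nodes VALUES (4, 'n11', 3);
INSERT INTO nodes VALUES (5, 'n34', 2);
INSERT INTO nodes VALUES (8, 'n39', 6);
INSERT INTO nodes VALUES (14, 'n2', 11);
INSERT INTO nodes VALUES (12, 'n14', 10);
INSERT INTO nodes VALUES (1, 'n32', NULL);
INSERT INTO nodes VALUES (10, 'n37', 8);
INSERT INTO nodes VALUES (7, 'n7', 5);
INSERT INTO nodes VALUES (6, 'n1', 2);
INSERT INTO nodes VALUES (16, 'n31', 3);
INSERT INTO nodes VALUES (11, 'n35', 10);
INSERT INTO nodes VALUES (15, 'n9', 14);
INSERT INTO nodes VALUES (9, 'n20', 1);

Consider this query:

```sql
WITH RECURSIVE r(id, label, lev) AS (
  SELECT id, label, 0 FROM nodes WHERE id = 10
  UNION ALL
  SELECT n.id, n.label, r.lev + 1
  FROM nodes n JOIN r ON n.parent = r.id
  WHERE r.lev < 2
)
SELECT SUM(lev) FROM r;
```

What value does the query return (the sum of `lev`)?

Base: id=10 (n37) at lev 0.
Iteration 1: rows with parent in {10} -> n35 (id 11, lev 1), n14 (id 12, lev 1).
Iteration 2: rows with parent in {11,12} -> n6 (id 13, lev 2), n2 (id 14, lev 2).
Iteration 3: lev < 2 fails for all current rows; recursion stops.
SUM(lev) = 0 + 1 + 1 + 2 + 2 = 6.

6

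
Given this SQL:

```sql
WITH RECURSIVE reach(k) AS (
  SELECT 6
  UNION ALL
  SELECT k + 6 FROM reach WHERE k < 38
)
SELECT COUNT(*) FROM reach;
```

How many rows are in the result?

Base: k=6.
Iteration 1: 6 < 38 holds -> k = 6 + 6 = 12.
Iteration 2: 12 < 38 holds -> k = 12 + 6 = 18.
Iteration 3: 18 < 38 holds -> k = 18 + 6 = 24.
Iteration 4: 24 < 38 holds -> k = 24 + 6 = 30.
Iteration 5: 30 < 38 holds -> k = 30 + 6 = 36.
Iteration 6: 36 < 38 holds -> k = 36 + 6 = 42.
Iteration 7: 42 < 38 fails; recursion stops.
Total rows emitted: 7.

7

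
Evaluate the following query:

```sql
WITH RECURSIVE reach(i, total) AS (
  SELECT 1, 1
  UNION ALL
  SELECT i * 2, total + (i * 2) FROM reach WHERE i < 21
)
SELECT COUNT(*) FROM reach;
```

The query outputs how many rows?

6

Base: i=1, total=1.
Iteration 1: 1 < 21 holds -> i = 1 * 2 = 2, total = 1 + 2 = 3.
Iteration 2: 2 < 21 holds -> i = 2 * 2 = 4, total = 3 + 4 = 7.
Iteration 3: 4 < 21 holds -> i = 4 * 2 = 8, total = 7 + 8 = 15.
Iteration 4: 8 < 21 holds -> i = 8 * 2 = 16, total = 15 + 16 = 31.
Iteration 5: 16 < 21 holds -> i = 16 * 2 = 32, total = 31 + 32 = 63.
Iteration 6: 32 < 21 fails; recursion stops.
Total rows emitted: 6.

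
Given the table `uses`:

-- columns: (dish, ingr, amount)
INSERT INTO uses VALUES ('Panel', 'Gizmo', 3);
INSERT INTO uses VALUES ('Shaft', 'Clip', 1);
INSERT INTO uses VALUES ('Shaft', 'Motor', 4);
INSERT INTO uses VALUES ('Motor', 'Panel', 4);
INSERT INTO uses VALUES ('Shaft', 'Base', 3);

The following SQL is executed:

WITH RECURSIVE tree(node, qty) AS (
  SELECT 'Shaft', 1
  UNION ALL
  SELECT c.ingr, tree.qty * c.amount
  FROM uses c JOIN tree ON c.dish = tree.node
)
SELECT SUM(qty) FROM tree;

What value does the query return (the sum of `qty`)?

73

Base: (Shaft, qty=1).
Iteration 1: components of {Shaft} -> Base = 1*3 = 3, Clip = 1*1 = 1, Motor = 1*4 = 4.
Iteration 2: components of {Base,Clip,Motor} -> Panel = 4*4 = 16.
Iteration 3: components of {Panel} -> Gizmo = 16*3 = 48.
Iteration 4: no further components; recursion stops.
SUM(qty) = 1 + 3 + 1 + 4 + 16 + 48 = 73.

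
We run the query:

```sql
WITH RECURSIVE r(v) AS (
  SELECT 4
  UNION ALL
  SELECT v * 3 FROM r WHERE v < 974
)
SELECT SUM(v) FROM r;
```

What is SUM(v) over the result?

Base: v=4.
Iteration 1: 4 < 974 holds -> v = 4 * 3 = 12.
Iteration 2: 12 < 974 holds -> v = 12 * 3 = 36.
Iteration 3: 36 < 974 holds -> v = 36 * 3 = 108.
Iteration 4: 108 < 974 holds -> v = 108 * 3 = 324.
Iteration 5: 324 < 974 holds -> v = 324 * 3 = 972.
Iteration 6: 972 < 974 holds -> v = 972 * 3 = 2916.
Iteration 7: 2916 < 974 fails; recursion stops.
SUM(v) = 4 + 12 + 36 + 108 + 324 + 972 + 2916 = 4372.

4372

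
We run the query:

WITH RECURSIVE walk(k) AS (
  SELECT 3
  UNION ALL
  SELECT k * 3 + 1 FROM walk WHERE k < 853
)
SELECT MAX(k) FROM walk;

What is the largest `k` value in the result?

2551

Base: k=3.
Iteration 1: 3 < 853 holds -> k = 3 * 3 + 1 = 10.
Iteration 2: 10 < 853 holds -> k = 10 * 3 + 1 = 31.
Iteration 3: 31 < 853 holds -> k = 31 * 3 + 1 = 94.
Iteration 4: 94 < 853 holds -> k = 94 * 3 + 1 = 283.
Iteration 5: 283 < 853 holds -> k = 283 * 3 + 1 = 850.
Iteration 6: 850 < 853 holds -> k = 850 * 3 + 1 = 2551.
Iteration 7: 2551 < 853 fails; recursion stops.
k values: 3, 10, 31, 94, 283, 850, 2551; the maximum is 2551.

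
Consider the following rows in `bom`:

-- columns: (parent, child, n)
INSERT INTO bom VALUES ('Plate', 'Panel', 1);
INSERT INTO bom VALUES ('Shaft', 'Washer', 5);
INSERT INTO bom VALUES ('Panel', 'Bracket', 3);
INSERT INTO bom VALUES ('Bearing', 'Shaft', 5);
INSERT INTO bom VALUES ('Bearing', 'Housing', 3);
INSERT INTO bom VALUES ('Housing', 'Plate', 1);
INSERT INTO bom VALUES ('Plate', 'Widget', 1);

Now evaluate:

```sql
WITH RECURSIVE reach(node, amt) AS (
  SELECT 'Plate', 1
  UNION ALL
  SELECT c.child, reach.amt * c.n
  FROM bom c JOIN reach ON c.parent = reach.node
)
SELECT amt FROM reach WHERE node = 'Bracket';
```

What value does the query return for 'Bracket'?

Base: (Plate, amt=1).
Iteration 1: components of {Plate} -> Panel = 1*1 = 1, Widget = 1*1 = 1.
Iteration 2: components of {Panel,Widget} -> Bracket = 1*3 = 3.
Iteration 3: no further components; recursion stops.

3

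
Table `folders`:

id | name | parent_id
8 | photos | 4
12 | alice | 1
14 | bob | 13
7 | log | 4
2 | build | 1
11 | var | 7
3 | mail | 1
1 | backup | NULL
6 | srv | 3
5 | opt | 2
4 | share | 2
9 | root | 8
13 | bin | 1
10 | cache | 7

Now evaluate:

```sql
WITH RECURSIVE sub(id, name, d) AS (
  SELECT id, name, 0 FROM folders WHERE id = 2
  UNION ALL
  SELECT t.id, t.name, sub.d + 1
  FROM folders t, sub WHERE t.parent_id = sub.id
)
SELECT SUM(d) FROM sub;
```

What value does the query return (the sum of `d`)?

Base: id=2 (build) at d 0.
Iteration 1: rows with parent_id in {2} -> share (id 4, d 1), opt (id 5, d 1).
Iteration 2: rows with parent_id in {4,5} -> log (id 7, d 2), photos (id 8, d 2).
Iteration 3: rows with parent_id in {7,8} -> root (id 9, d 3), cache (id 10, d 3), var (id 11, d 3).
Iteration 4: no rows with parent_id in {9,10,11}; recursion stops.
SUM(d) = 0 + 1 + 1 + 2 + 2 + 3 + 3 + 3 = 15.

15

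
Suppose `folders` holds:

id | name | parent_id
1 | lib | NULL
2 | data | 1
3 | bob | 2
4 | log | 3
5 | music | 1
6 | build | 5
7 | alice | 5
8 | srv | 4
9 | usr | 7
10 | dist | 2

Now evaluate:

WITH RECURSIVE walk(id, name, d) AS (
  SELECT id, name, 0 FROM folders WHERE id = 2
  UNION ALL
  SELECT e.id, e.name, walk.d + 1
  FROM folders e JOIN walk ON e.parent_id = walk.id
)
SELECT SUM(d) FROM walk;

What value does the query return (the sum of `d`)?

Base: id=2 (data) at d 0.
Iteration 1: rows with parent_id in {2} -> bob (id 3, d 1), dist (id 10, d 1).
Iteration 2: rows with parent_id in {3,10} -> log (id 4, d 2).
Iteration 3: rows with parent_id in {4} -> srv (id 8, d 3).
Iteration 4: no rows with parent_id in {8}; recursion stops.
SUM(d) = 0 + 1 + 1 + 2 + 3 = 7.

7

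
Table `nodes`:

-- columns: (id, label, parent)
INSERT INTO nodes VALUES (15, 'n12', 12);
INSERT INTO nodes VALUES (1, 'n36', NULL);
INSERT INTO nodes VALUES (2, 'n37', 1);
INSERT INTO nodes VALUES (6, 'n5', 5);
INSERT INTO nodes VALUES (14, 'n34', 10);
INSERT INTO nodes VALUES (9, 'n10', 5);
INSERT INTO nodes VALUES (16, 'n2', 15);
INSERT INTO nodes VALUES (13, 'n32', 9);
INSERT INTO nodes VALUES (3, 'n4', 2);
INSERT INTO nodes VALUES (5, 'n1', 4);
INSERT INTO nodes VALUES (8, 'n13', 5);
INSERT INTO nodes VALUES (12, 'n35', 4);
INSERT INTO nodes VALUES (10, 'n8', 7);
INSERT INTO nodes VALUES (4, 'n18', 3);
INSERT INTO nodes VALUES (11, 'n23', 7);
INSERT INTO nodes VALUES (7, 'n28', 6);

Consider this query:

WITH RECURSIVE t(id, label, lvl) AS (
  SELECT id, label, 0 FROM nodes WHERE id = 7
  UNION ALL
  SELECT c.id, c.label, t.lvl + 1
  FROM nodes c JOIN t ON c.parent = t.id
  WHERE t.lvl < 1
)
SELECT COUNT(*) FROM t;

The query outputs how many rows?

3

Base: id=7 (n28) at lvl 0.
Iteration 1: rows with parent in {7} -> n8 (id 10, lvl 1), n23 (id 11, lvl 1).
Iteration 2: lvl < 1 fails for all current rows; recursion stops.
Total rows emitted: 3.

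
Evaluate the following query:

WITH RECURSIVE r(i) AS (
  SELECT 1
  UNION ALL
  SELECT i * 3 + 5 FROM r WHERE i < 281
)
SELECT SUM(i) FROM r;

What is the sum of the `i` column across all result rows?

Base: i=1.
Iteration 1: 1 < 281 holds -> i = 1 * 3 + 5 = 8.
Iteration 2: 8 < 281 holds -> i = 8 * 3 + 5 = 29.
Iteration 3: 29 < 281 holds -> i = 29 * 3 + 5 = 92.
Iteration 4: 92 < 281 holds -> i = 92 * 3 + 5 = 281.
Iteration 5: 281 < 281 fails; recursion stops.
SUM(i) = 1 + 8 + 29 + 92 + 281 = 411.

411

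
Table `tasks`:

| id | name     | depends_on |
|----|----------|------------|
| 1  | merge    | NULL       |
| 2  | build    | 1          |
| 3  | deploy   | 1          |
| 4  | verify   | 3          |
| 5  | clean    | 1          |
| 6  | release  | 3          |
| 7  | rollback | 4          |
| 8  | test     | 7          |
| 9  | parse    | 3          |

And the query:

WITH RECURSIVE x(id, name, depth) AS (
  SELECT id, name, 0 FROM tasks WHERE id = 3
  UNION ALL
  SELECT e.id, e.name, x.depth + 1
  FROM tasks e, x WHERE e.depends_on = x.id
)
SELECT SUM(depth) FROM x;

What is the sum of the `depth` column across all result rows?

8

Base: id=3 (deploy) at depth 0.
Iteration 1: rows with depends_on in {3} -> verify (id 4, depth 1), release (id 6, depth 1), parse (id 9, depth 1).
Iteration 2: rows with depends_on in {4,6,9} -> rollback (id 7, depth 2).
Iteration 3: rows with depends_on in {7} -> test (id 8, depth 3).
Iteration 4: no rows with depends_on in {8}; recursion stops.
SUM(depth) = 0 + 1 + 1 + 1 + 2 + 3 = 8.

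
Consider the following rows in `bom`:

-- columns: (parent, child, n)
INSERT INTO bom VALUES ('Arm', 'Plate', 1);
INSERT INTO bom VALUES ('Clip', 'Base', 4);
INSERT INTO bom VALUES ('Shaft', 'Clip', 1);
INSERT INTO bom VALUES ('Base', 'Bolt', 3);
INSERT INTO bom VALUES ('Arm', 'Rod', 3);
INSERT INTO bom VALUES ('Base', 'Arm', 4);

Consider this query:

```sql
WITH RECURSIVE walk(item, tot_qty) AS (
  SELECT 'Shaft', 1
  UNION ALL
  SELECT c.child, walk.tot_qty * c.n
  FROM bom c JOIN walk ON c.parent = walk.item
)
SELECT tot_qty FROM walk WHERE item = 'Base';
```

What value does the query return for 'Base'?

4

Base: (Shaft, tot_qty=1).
Iteration 1: components of {Shaft} -> Clip = 1*1 = 1.
Iteration 2: components of {Clip} -> Base = 1*4 = 4.
Iteration 3: components of {Base} -> Arm = 4*4 = 16, Bolt = 4*3 = 12.
Iteration 4: components of {Arm,Bolt} -> Plate = 16*1 = 16, Rod = 16*3 = 48.
Iteration 5: no further components; recursion stops.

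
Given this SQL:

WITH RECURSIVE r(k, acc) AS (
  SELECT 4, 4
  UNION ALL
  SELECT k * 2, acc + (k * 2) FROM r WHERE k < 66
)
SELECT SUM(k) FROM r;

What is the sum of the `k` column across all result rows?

252

Base: k=4, acc=4.
Iteration 1: 4 < 66 holds -> k = 4 * 2 = 8, acc = 4 + 8 = 12.
Iteration 2: 8 < 66 holds -> k = 8 * 2 = 16, acc = 12 + 16 = 28.
Iteration 3: 16 < 66 holds -> k = 16 * 2 = 32, acc = 28 + 32 = 60.
Iteration 4: 32 < 66 holds -> k = 32 * 2 = 64, acc = 60 + 64 = 124.
Iteration 5: 64 < 66 holds -> k = 64 * 2 = 128, acc = 124 + 128 = 252.
Iteration 6: 128 < 66 fails; recursion stops.
SUM(k) = 4 + 8 + 16 + 32 + 64 + 128 = 252.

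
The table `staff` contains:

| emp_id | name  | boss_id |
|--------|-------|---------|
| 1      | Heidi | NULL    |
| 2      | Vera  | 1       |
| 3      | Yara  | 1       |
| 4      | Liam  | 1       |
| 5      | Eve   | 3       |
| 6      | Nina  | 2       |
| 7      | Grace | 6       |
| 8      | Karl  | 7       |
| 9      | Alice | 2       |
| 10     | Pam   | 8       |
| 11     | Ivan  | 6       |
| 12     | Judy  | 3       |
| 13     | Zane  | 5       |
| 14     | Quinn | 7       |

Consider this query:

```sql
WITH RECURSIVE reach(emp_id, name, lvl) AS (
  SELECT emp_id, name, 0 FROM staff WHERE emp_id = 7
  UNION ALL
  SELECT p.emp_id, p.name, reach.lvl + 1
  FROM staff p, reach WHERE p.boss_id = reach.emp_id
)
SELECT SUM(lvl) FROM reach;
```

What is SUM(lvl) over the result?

Base: emp_id=7 (Grace) at lvl 0.
Iteration 1: rows with boss_id in {7} -> Karl (id 8, lvl 1), Quinn (id 14, lvl 1).
Iteration 2: rows with boss_id in {8,14} -> Pam (id 10, lvl 2).
Iteration 3: no rows with boss_id in {10}; recursion stops.
SUM(lvl) = 0 + 1 + 1 + 2 = 4.

4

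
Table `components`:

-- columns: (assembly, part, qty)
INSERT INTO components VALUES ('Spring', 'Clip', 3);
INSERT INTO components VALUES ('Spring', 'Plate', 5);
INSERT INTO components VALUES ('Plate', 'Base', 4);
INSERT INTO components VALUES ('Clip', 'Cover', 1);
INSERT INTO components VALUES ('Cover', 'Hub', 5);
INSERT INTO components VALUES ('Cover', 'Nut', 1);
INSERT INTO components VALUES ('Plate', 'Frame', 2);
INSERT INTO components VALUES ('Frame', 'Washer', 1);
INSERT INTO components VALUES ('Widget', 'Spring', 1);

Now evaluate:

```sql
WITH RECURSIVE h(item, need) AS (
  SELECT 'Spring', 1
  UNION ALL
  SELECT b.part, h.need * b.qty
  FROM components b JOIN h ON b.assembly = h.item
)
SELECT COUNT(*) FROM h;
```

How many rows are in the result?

9

Base: (Spring, need=1).
Iteration 1: components of {Spring} -> Clip = 1*3 = 3, Plate = 1*5 = 5.
Iteration 2: components of {Clip,Plate} -> Base = 5*4 = 20, Cover = 3*1 = 3, Frame = 5*2 = 10.
Iteration 3: components of {Base,Cover,Frame} -> Hub = 3*5 = 15, Nut = 3*1 = 3, Washer = 10*1 = 10.
Iteration 4: no further components; recursion stops.
Total rows emitted: 9.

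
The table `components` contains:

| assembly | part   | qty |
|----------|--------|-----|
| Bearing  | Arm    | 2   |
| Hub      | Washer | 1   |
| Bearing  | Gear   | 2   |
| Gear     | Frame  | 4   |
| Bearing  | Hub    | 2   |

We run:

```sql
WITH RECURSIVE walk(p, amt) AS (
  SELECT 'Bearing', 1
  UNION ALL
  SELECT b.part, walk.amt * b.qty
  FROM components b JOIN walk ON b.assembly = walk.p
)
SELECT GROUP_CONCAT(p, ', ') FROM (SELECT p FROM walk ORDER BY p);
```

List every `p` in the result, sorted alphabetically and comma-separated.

Base: (Bearing, amt=1).
Iteration 1: components of {Bearing} -> Arm = 1*2 = 2, Gear = 1*2 = 2, Hub = 1*2 = 2.
Iteration 2: components of {Arm,Gear,Hub} -> Frame = 2*4 = 8, Washer = 2*1 = 2.
Iteration 3: no further components; recursion stops.

Arm, Bearing, Frame, Gear, Hub, Washer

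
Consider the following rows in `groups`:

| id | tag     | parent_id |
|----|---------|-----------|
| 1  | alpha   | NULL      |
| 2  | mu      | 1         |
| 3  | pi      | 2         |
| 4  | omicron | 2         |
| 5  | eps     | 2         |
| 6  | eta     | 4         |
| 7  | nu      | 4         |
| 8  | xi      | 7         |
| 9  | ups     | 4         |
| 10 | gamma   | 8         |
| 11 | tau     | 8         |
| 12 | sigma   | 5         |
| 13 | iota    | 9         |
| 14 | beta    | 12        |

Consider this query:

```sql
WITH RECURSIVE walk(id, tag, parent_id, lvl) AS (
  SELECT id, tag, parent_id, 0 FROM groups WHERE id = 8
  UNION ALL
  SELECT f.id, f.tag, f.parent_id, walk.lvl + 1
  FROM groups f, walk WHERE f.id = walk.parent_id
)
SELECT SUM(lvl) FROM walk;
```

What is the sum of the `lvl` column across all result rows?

Base: id=8 (xi), parent_id=7, lvl 0.
Iteration 1: join on id=7 -> nu (id 7, parent_id=4, lvl 1).
Iteration 2: join on id=4 -> omicron (id 4, parent_id=2, lvl 2).
Iteration 3: join on id=2 -> mu (id 2, parent_id=1, lvl 3).
Iteration 4: join on id=1 -> alpha (id 1, parent_id=NULL, lvl 4).
Iteration 5: parent_id is NULL; no match; recursion stops.
SUM(lvl) = 0 + 1 + 2 + 3 + 4 = 10.

10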